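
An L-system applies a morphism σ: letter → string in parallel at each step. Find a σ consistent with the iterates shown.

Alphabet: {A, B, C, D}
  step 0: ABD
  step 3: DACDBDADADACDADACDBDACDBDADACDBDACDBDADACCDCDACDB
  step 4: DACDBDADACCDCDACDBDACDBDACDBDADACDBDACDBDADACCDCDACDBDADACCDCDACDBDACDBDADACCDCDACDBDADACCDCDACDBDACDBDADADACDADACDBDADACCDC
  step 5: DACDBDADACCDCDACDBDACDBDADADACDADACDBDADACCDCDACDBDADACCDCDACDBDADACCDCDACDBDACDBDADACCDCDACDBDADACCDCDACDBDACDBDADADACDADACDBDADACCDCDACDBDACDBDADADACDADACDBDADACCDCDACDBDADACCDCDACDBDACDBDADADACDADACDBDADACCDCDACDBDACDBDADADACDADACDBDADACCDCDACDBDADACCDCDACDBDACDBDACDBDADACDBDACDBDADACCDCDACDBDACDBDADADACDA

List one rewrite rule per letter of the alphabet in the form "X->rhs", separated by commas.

A->DB, B->CDC, C->DA, D->DAC

  step 4 ⇒ step 5: DACDBDADACCDCDACDBDACDBDACDBDADACDBDACDBDADACCDCDACDBDADACCDCDACDBDACDBDADACCDCDACDBDADACCDCDACDBDACDBDADADACDADACDBDADACCDC ⇒ DAC·DB·DA·DAC·CDC·DAC·DB·DAC·DB·DA·DA·DAC·DA·DAC·DB·DA·DAC·CDC·DAC·DB·DA·DAC·CDC·DAC·DB·DA·DAC·CDC·DAC·DB·DAC·DB·DA·DAC·CDC·DAC·DB·DA·DAC·CDC·DAC·DB·DAC·DB·DA·DA·DAC·DA·DAC·DB·DA·DAC·CDC·DAC·DB·DAC·DB·DA·DA·DAC·DA·DAC·DB·DA·DAC·CDC·DAC·DB·DA·DAC·CDC·DAC·DB·DAC·DB·DA·DA·DAC·DA·DAC·DB·DA·DAC·CDC·DAC·DB·DAC·DB·DA·DA·DAC·DA·DAC·DB·DA·DAC·CDC·DAC·DB·DA·DAC·CDC·DAC·DB·DAC·DB·DAC·DB·DA·DAC·DB·DAC·DB·DA·DAC·CDC·DAC·DB·DAC·DB·DA·DA·DAC·DA
    A ↦ DB
    B ↦ CDC
    C ↦ DA
    D ↦ DAC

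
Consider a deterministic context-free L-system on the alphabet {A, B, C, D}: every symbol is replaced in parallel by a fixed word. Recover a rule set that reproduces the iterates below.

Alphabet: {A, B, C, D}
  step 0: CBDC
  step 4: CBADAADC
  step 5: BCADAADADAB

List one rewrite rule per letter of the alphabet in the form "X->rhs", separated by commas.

  step 4 ⇒ step 5: CBADAADC ⇒ B·C·AD·A·AD·AD·A·B
    A ↦ AD
    B ↦ C
    C ↦ B
    D ↦ A

A->AD, B->C, C->B, D->A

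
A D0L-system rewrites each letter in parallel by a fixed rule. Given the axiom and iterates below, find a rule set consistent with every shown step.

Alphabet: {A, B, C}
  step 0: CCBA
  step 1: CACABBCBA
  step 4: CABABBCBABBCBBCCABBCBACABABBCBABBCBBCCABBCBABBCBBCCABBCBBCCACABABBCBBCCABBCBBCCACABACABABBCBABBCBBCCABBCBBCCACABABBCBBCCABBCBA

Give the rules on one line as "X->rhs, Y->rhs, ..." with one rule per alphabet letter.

A->BA, B->BBC, C->CA

  step 0 ⇒ step 1: CCBA ⇒ CA·CA·BBC·BA
    A ↦ BA
    B ↦ BBC
    C ↦ CA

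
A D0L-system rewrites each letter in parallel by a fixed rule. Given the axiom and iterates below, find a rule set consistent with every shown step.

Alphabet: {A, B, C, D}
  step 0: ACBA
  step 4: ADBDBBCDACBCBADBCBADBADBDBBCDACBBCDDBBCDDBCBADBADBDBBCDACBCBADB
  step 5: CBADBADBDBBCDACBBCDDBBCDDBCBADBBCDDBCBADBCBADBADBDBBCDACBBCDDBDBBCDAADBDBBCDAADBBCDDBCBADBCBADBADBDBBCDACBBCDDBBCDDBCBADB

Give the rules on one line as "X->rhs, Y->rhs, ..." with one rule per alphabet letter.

A->CB, B->DB, C->BCD, D->A

  step 4 ⇒ step 5: ADBDBBCDACBCBADBCBADBADBDBBCDACBBCDDBBCDDBCBADBADBDBBCDACBCBADB ⇒ CB·A·DB·A·DB·DB·BCD·A·CB·BCD·DB·BCD·DB·CB·A·DB·BCD·DB·CB·A·DB·CB·A·DB·A·DB·DB·BCD·A·CB·BCD·DB·DB·BCD·A·A·DB·DB·BCD·A·A·DB·BCD·DB·CB·A·DB·CB·A·DB·A·DB·DB·BCD·A·CB·BCD·DB·BCD·DB·CB·A·DB
    A ↦ CB
    B ↦ DB
    C ↦ BCD
    D ↦ A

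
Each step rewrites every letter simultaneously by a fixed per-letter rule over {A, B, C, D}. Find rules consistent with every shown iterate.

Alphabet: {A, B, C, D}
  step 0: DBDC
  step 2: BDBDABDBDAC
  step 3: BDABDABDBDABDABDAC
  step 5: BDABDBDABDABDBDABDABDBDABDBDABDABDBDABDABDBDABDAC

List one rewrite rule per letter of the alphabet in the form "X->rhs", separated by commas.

  step 2 ⇒ step 3: BDBDABDBDAC ⇒ BD·A·BD·A·BD·BD·A·BD·A·BD·AC
    A ↦ BD
    B ↦ BD
    C ↦ AC
    D ↦ A

A->BD, B->BD, C->AC, D->A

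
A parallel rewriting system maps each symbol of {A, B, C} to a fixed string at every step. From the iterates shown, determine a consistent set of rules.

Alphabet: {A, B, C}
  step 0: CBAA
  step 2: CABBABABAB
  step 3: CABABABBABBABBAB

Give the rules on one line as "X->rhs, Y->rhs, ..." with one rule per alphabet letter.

  step 2 ⇒ step 3: CABBABABAB ⇒ CA·B·AB·AB·B·AB·B·AB·B·AB
    A ↦ B
    B ↦ AB
    C ↦ CA

A->B, B->AB, C->CA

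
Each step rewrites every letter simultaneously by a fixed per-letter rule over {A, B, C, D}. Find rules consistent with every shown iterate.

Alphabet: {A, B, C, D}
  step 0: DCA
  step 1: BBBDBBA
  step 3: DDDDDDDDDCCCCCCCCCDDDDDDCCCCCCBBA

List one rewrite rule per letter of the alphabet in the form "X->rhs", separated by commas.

  step 0 ⇒ step 1: DCA ⇒ BBB·D·BBA
    A ↦ BBA
    C ↦ D
    D ↦ BBB
    B ↦ CCC  (constrained at step 1)

A->BBA, B->CCC, C->D, D->BBB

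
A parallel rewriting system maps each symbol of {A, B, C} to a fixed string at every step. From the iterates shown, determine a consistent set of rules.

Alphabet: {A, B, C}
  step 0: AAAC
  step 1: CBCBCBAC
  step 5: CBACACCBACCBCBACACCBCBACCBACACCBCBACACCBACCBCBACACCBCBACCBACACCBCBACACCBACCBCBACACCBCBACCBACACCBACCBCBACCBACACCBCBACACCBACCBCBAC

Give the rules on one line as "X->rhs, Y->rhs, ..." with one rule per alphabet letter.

A->CB, B->CB, C->AC

  step 0 ⇒ step 1: AAAC ⇒ CB·CB·CB·AC
    A ↦ CB
    C ↦ AC
    B ↦ CB  (constrained at step 1)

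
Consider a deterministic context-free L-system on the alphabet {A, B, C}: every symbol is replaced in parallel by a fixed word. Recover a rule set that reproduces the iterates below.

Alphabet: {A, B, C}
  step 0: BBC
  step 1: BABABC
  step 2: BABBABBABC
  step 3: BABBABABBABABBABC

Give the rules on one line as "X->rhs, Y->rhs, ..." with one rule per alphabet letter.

  step 2 ⇒ step 3: BABBABBABC ⇒ BA·B·BA·BA·B·BA·BA·B·BA·BC
    A ↦ B
    B ↦ BA
    C ↦ BC

A->B, B->BA, C->BC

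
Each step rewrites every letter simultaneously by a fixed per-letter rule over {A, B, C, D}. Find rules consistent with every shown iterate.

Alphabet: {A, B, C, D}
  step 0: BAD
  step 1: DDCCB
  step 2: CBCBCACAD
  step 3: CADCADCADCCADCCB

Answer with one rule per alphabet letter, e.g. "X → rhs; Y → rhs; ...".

A->DC, B->D, C->CA, D->CB

  step 2 ⇒ step 3: CBCBCACAD ⇒ CA·D·CA·D·CA·DC·CA·DC·CB
    A ↦ DC
    B ↦ D
    C ↦ CA
    D ↦ CB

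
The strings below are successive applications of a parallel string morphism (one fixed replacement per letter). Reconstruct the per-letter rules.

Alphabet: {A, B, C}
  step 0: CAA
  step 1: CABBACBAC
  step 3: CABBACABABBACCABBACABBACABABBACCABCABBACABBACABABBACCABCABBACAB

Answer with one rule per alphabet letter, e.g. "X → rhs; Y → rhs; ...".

A->BAC, B->AB, C->CAB

  step 0 ⇒ step 1: CAA ⇒ CAB·BAC·BAC
    A ↦ BAC
    C ↦ CAB
    B ↦ AB  (constrained at step 1)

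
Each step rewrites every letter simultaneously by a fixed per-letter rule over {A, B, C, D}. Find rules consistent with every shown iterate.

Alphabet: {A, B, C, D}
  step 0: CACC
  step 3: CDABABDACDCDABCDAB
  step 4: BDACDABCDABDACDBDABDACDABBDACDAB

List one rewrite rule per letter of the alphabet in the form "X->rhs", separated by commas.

  step 3 ⇒ step 4: CDABABDACDCDABCDAB ⇒ B·DA·CD·AB·CD·AB·DA·CD·B·DA·B·DA·CD·AB·B·DA·CD·AB
    A ↦ CD
    B ↦ AB
    C ↦ B
    D ↦ DA

A->CD, B->AB, C->B, D->DA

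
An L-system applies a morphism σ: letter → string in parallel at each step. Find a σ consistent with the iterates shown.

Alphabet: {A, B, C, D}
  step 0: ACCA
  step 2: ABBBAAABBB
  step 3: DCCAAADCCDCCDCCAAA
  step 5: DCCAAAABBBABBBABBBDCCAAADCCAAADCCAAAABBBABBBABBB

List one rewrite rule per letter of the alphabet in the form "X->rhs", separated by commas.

A->DCC, B->A, C->B, D->AB

  step 2 ⇒ step 3: ABBBAAABBB ⇒ DCC·A·A·A·DCC·DCC·DCC·A·A·A
    A ↦ DCC
    B ↦ A
    C ↦ B  (constrained at step 0)
    D ↦ AB  (constrained at step 3)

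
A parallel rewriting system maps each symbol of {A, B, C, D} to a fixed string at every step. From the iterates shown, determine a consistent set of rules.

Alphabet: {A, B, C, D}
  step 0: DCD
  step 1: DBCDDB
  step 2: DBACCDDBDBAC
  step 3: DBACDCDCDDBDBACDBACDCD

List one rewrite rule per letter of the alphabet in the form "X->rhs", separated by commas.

  step 2 ⇒ step 3: DBACCDDBDBAC ⇒ DB·AC·D·CD·CD·DB·DB·AC·DB·AC·D·CD
    A ↦ D
    B ↦ AC
    C ↦ CD
    D ↦ DB

A->D, B->AC, C->CD, D->DB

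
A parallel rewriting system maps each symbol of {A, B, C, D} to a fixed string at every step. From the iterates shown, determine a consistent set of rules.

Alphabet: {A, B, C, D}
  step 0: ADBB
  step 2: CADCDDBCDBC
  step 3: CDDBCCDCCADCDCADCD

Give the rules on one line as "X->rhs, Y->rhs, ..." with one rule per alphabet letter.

  step 2 ⇒ step 3: CADCDDBCDBC ⇒ CD·DB·C·CD·C·C·AD·CD·C·AD·CD
    A ↦ DB
    B ↦ AD
    C ↦ CD
    D ↦ C

A->DB, B->AD, C->CD, D->C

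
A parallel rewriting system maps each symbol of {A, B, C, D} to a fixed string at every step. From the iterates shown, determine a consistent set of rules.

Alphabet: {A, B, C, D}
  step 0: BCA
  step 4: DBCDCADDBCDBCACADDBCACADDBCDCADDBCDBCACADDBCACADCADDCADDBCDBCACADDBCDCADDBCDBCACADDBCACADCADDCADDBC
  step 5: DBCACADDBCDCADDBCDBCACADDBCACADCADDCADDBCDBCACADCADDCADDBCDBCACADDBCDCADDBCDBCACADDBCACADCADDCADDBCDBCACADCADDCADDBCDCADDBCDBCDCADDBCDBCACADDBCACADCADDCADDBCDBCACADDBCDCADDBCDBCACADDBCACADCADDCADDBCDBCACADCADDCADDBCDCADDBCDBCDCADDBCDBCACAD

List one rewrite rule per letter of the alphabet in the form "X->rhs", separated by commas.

A->CAD, B->ACA, C->D, D->DBC

  step 4 ⇒ step 5: DBCDCADDBCDBCACADDBCACADDBCDCADDBCDBCACADDBCACADCADDCADDBCDBCACADDBCDCADDBCDBCACADDBCACADCADDCADDBC ⇒ DBC·ACA·D·DBC·D·CAD·DBC·DBC·ACA·D·DBC·ACA·D·CAD·D·CAD·DBC·DBC·ACA·D·CAD·D·CAD·DBC·DBC·ACA·D·DBC·D·CAD·DBC·DBC·ACA·D·DBC·ACA·D·CAD·D·CAD·DBC·DBC·ACA·D·CAD·D·CAD·DBC·D·CAD·DBC·DBC·D·CAD·DBC·DBC·ACA·D·DBC·ACA·D·CAD·D·CAD·DBC·DBC·ACA·D·DBC·D·CAD·DBC·DBC·ACA·D·DBC·ACA·D·CAD·D·CAD·DBC·DBC·ACA·D·CAD·D·CAD·DBC·D·CAD·DBC·DBC·D·CAD·DBC·DBC·ACA·D
    A ↦ CAD
    B ↦ ACA
    C ↦ D
    D ↦ DBC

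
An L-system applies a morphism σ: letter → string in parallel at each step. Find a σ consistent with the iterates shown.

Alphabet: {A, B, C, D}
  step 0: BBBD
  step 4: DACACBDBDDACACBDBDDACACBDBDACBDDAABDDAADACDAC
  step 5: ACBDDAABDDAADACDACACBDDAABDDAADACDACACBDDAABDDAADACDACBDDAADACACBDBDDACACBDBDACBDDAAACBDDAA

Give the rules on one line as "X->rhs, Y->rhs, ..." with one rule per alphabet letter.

A->BD, B->D, C->DAA, D->AC

  step 4 ⇒ step 5: DACACBDBDDACACBDBDDACACBDBDACBDDAABDDAADACDAC ⇒ AC·BD·DAA·BD·DAA·D·AC·D·AC·AC·BD·DAA·BD·DAA·D·AC·D·AC·AC·BD·DAA·BD·DAA·D·AC·D·AC·BD·DAA·D·AC·AC·BD·BD·D·AC·AC·BD·BD·AC·BD·DAA·AC·BD·DAA
    A ↦ BD
    B ↦ D
    C ↦ DAA
    D ↦ AC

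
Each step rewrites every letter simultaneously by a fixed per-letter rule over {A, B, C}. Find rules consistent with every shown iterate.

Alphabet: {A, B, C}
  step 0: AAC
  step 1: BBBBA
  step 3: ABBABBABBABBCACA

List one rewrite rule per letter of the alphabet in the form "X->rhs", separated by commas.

A->BB, B->CA, C->A

  step 0 ⇒ step 1: AAC ⇒ BB·BB·A
    A ↦ BB
    C ↦ A
    B ↦ CA  (constrained at step 1)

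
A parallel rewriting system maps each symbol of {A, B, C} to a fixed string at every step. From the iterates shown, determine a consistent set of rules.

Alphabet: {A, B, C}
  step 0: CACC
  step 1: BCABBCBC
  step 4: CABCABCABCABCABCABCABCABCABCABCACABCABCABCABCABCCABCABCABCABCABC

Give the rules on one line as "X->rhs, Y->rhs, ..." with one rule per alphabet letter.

A->AB, B->CA, C->BC

  step 0 ⇒ step 1: CACC ⇒ BC·AB·BC·BC
    A ↦ AB
    C ↦ BC
    B ↦ CA  (constrained at step 1)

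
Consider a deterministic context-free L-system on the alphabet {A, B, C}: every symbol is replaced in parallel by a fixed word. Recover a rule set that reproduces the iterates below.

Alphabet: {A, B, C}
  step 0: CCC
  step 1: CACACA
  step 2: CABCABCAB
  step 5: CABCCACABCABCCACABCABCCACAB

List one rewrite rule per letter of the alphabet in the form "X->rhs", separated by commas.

A->B, B->C, C->CA

  step 1 ⇒ step 2: CACACA ⇒ CA·B·CA·B·CA·B
    A ↦ B
    C ↦ CA
    B ↦ C  (constrained at step 2)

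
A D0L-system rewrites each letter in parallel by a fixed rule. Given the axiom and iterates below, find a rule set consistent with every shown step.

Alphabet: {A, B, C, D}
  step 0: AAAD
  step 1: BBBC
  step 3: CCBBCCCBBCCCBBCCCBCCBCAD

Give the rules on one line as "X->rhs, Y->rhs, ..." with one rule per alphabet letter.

  step 0 ⇒ step 1: AAAD ⇒ B·B·B·C
    A ↦ B
    D ↦ C
    B ↦ CAD  (constrained at step 1)
    C ↦ CCB  (constrained at step 1)

A->B, B->CAD, C->CCB, D->C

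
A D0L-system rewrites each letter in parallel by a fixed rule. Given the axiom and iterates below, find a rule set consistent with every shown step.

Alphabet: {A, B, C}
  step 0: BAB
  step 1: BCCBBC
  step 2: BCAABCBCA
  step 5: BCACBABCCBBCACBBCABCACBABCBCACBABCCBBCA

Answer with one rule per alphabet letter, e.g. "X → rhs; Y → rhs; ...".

A->CB, B->BC, C->A

  step 1 ⇒ step 2: BCCBBC ⇒ BC·A·A·BC·BC·A
    B ↦ BC
    C ↦ A
  step 0 ⇒ step 1: BAB ⇒ BC·CB·BC
    A ↦ CB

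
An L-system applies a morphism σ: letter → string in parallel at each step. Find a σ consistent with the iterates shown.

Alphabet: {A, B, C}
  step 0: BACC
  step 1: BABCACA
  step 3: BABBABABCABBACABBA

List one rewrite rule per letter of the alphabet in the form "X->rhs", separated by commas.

  step 0 ⇒ step 1: BACC ⇒ BA·B·CA·CA
    A ↦ B
    B ↦ BA
    C ↦ CA

A->B, B->BA, C->CA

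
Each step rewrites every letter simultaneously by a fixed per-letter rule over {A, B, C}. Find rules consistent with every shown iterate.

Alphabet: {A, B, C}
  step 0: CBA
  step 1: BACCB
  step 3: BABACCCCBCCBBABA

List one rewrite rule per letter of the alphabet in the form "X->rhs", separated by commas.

A->B, B->CC, C->BA

  step 0 ⇒ step 1: CBA ⇒ BA·CC·B
    A ↦ B
    B ↦ CC
    C ↦ BA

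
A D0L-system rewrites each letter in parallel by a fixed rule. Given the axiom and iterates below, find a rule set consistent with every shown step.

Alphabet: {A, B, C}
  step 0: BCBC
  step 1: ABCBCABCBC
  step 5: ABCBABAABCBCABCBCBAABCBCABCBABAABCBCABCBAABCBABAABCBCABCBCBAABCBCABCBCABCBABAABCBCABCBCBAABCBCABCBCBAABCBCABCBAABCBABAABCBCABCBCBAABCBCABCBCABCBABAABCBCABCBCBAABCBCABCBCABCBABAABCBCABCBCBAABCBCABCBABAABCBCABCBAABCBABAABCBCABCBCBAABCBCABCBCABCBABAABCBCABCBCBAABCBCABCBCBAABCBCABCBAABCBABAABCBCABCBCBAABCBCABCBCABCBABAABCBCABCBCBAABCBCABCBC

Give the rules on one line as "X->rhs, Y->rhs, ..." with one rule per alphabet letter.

  step 0 ⇒ step 1: BCBC ⇒ ABC·BC·ABC·BC
    B ↦ ABC
    C ↦ BC
    A ↦ BA  (constrained at step 1)

A->BA, B->ABC, C->BC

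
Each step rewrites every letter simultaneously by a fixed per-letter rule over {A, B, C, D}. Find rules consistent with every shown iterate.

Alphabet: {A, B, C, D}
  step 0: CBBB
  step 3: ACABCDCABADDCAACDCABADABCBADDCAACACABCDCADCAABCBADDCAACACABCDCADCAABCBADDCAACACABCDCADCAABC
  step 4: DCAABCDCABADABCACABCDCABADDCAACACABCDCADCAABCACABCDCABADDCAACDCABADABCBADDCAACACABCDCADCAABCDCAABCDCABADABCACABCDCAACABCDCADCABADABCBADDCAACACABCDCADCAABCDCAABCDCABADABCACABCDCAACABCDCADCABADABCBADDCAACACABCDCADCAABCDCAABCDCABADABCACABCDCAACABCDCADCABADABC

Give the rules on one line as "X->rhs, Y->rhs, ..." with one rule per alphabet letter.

  step 3 ⇒ step 4: ACABCDCABADDCAACDCABADABCBADDCAACACABCDCADCAABCBADDCAACACABCDCADCAABCBADDCAACACABCDCADCAABC ⇒ DCA·ABC·DCA·BAD·ABC·AC·ABC·DCA·BAD·DCA·AC·AC·ABC·DCA·DCA·ABC·AC·ABC·DCA·BAD·DCA·AC·DCA·BAD·ABC·BAD·DCA·AC·AC·ABC·DCA·DCA·ABC·DCA·ABC·DCA·BAD·ABC·AC·ABC·DCA·AC·ABC·DCA·DCA·BAD·ABC·BAD·DCA·AC·AC·ABC·DCA·DCA·ABC·DCA·ABC·DCA·BAD·ABC·AC·ABC·DCA·AC·ABC·DCA·DCA·BAD·ABC·BAD·DCA·AC·AC·ABC·DCA·DCA·ABC·DCA·ABC·DCA·BAD·ABC·AC·ABC·DCA·AC·ABC·DCA·DCA·BAD·ABC
    A ↦ DCA
    B ↦ BAD
    C ↦ ABC
    D ↦ AC

A->DCA, B->BAD, C->ABC, D->AC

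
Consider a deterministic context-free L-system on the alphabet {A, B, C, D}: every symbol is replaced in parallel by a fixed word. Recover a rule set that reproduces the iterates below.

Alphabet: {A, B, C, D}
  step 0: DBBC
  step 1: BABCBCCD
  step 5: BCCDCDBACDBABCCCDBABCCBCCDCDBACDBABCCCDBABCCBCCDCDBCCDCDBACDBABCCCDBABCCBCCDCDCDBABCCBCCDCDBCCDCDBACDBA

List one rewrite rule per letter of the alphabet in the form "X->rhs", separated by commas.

  step 0 ⇒ step 1: DBBC ⇒ BA·BC·BC·CD
    B ↦ BC
    C ↦ CD
    D ↦ BA
    A ↦ C  (constrained at step 1)

A->C, B->BC, C->CD, D->BA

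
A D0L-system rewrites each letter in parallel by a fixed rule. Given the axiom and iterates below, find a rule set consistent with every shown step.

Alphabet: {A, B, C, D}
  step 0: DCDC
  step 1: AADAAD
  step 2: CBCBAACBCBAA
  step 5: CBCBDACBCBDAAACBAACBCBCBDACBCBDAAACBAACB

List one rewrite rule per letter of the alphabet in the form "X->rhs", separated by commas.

A->CB, B->A, C->D, D->AA

  step 1 ⇒ step 2: AADAAD ⇒ CB·CB·AA·CB·CB·AA
    A ↦ CB
    D ↦ AA
    B ↦ A  (constrained at step 2)
  step 0 ⇒ step 1: DCDC ⇒ AA·D·AA·D
    C ↦ D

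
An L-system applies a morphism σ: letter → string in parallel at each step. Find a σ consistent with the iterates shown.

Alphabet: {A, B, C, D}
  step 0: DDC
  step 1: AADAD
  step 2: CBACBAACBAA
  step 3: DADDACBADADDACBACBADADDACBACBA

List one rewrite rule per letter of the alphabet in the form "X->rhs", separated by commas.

  step 2 ⇒ step 3: CBACBAACBAA ⇒ DAD·DA·CBA·DAD·DA·CBA·CBA·DAD·DA·CBA·CBA
    A ↦ CBA
    B ↦ DA
    C ↦ DAD
  step 0 ⇒ step 1: DDC ⇒ A·A·DAD
    D ↦ A

A->CBA, B->DA, C->DAD, D->A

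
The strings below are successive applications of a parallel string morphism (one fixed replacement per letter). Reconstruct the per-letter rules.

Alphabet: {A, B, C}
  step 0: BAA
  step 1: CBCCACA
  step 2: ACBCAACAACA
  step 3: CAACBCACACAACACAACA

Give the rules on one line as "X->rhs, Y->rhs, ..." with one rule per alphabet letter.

A->CA, B->CBC, C->A

  step 2 ⇒ step 3: ACBCAACAACA ⇒ CA·A·CBC·A·CA·CA·A·CA·CA·A·CA
    A ↦ CA
    B ↦ CBC
    C ↦ A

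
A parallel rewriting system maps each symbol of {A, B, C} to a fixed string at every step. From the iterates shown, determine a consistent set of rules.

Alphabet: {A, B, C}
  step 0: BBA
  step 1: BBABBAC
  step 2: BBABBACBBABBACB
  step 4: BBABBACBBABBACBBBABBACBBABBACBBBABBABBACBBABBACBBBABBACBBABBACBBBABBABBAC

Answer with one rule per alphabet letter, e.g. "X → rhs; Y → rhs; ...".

  step 1 ⇒ step 2: BBABBAC ⇒ BBA·BBA·C·BBA·BBA·C·B
    A ↦ C
    B ↦ BBA
    C ↦ B

A->C, B->BBA, C->B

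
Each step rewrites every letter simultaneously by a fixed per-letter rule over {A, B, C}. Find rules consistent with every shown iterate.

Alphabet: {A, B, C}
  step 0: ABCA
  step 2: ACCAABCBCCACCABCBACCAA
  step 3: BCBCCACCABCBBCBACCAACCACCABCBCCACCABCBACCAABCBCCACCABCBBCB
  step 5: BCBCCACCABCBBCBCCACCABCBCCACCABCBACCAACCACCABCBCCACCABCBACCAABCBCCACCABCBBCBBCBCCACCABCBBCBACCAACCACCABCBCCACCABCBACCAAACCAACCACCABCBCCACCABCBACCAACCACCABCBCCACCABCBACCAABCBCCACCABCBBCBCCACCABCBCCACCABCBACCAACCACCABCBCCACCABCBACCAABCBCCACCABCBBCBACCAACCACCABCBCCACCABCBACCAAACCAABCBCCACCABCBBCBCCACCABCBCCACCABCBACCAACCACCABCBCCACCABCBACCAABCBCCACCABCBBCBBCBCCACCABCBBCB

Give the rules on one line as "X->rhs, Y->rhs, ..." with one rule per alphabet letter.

  step 2 ⇒ step 3: ACCAABCBCCACCABCBACCAA ⇒ BCB·CCA·CCA·BCB·BCB·A·CCA·A·CCA·CCA·BCB·CCA·CCA·BCB·A·CCA·A·BCB·CCA·CCA·BCB·BCB
    A ↦ BCB
    B ↦ A
    C ↦ CCA

A->BCB, B->A, C->CCA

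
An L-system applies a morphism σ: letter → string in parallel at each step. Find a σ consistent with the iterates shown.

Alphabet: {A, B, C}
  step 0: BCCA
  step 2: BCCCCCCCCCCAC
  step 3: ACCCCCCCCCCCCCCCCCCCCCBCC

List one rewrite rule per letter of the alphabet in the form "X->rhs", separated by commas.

A->B, B->AC, C->CC

  step 2 ⇒ step 3: BCCCCCCCCCCAC ⇒ AC·CC·CC·CC·CC·CC·CC·CC·CC·CC·CC·B·CC
    A ↦ B
    B ↦ AC
    C ↦ CC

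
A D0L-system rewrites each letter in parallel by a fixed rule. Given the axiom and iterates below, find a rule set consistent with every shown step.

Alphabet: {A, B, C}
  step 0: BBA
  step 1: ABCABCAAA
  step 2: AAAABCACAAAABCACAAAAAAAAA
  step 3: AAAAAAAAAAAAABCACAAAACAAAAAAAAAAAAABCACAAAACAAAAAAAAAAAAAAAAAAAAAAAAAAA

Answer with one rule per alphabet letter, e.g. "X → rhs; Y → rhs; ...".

  step 2 ⇒ step 3: AAAABCACAAAABCACAAAAAAAAA ⇒ AAA·AAA·AAA·AAA·ABC·AC·AAA·AC·AAA·AAA·AAA·AAA·ABC·AC·AAA·AC·AAA·AAA·AAA·AAA·AAA·AAA·AAA·AAA·AAA
    A ↦ AAA
    B ↦ ABC
    C ↦ AC

A->AAA, B->ABC, C->AC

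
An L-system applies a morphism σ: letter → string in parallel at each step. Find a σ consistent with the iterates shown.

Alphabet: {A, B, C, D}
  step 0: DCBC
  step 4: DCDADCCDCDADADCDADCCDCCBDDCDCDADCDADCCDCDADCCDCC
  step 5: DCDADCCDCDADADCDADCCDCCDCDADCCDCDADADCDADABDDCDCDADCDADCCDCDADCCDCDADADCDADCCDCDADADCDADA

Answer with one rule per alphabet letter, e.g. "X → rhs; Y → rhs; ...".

A->C, B->BD, C->DA, D->DC

  step 4 ⇒ step 5: DCDADCCDCDADADCDADCCDCCBDDCDCDADCDADCCDCDADCCDCC ⇒ DC·DA·DC·C·DC·DA·DA·DC·DA·DC·C·DC·C·DC·DA·DC·C·DC·DA·DA·DC·DA·DA·BD·DC·DC·DA·DC·DA·DC·C·DC·DA·DC·C·DC·DA·DA·DC·DA·DC·C·DC·DA·DA·DC·DA·DA
    A ↦ C
    B ↦ BD
    C ↦ DA
    D ↦ DC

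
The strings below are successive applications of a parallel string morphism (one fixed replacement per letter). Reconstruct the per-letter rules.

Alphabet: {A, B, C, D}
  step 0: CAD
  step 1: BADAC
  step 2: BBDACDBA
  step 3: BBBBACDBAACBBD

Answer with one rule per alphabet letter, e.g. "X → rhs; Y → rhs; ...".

  step 2 ⇒ step 3: BBDACDBA ⇒ BB·BB·AC·D·BA·AC·BB·D
    A ↦ D
    B ↦ BB
    C ↦ BA
    D ↦ AC

A->D, B->BB, C->BA, D->AC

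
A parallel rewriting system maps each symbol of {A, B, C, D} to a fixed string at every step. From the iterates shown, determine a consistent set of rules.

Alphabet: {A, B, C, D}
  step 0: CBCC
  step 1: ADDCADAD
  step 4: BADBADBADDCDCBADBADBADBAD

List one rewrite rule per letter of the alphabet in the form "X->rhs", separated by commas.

  step 0 ⇒ step 1: CBCC ⇒ AD·DC·AD·AD
    B ↦ DC
    C ↦ AD
    A ↦ B  (constrained at step 1)
    D ↦ B  (constrained at step 1)

A->B, B->DC, C->AD, D->B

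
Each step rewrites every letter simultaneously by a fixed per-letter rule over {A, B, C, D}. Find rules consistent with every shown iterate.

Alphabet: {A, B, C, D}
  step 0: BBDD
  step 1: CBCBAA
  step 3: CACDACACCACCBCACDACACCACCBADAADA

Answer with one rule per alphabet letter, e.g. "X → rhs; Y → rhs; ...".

  step 0 ⇒ step 1: BBDD ⇒ CB·CB·A·A
    B ↦ CB
    D ↦ A
    A ↦ DA  (constrained at step 1)
    C ↦ CAC  (constrained at step 1)

A->DA, B->CB, C->CAC, D->A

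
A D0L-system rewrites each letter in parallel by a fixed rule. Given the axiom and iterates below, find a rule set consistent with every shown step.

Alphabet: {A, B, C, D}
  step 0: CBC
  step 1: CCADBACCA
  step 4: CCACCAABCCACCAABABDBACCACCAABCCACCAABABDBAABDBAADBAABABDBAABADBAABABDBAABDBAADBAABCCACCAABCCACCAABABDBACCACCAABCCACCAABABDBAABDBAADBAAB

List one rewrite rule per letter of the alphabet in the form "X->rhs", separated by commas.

A->AB, B->DBA, C->CCA, D->A

  step 0 ⇒ step 1: CBC ⇒ CCA·DBA·CCA
    B ↦ DBA
    C ↦ CCA
    A ↦ AB  (constrained at step 1)
    D ↦ A  (constrained at step 1)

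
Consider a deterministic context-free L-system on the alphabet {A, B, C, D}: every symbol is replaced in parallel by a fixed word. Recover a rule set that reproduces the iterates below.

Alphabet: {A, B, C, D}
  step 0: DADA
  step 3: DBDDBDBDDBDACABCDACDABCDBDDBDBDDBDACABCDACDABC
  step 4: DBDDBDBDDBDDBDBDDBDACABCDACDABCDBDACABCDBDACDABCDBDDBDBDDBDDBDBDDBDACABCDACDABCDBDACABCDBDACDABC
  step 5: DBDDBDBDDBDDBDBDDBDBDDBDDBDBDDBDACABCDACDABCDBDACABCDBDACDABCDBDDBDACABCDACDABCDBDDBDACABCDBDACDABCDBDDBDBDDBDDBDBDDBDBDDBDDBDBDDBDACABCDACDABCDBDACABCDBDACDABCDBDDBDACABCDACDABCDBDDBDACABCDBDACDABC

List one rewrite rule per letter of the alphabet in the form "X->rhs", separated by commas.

A->DAC, B->D, C->ABC, D->DB

  step 4 ⇒ step 5: DBDDBDBDDBDDBDBDDBDACABCDACDABCDBDACABCDBDACDABCDBDDBDBDDBDDBDBDDBDACABCDACDABCDBDACABCDBDACDABC ⇒ DB·D·DB·DB·D·DB·D·DB·DB·D·DB·DB·D·DB·D·DB·DB·D·DB·DAC·ABC·DAC·D·ABC·DB·DAC·ABC·DB·DAC·D·ABC·DB·D·DB·DAC·ABC·DAC·D·ABC·DB·D·DB·DAC·ABC·DB·DAC·D·ABC·DB·D·DB·DB·D·DB·D·DB·DB·D·DB·DB·D·DB·D·DB·DB·D·DB·DAC·ABC·DAC·D·ABC·DB·DAC·ABC·DB·DAC·D·ABC·DB·D·DB·DAC·ABC·DAC·D·ABC·DB·D·DB·DAC·ABC·DB·DAC·D·ABC
    A ↦ DAC
    B ↦ D
    C ↦ ABC
    D ↦ DB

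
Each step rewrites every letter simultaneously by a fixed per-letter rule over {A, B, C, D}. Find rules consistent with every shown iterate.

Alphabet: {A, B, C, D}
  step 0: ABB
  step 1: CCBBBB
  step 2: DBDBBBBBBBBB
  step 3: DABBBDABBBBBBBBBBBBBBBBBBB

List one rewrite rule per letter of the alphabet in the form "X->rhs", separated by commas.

  step 2 ⇒ step 3: DBDBBBBBBBBB ⇒ DAB·BB·DAB·BB·BB·BB·BB·BB·BB·BB·BB·BB
    B ↦ BB
    D ↦ DAB
  step 0 ⇒ step 1: ABB ⇒ CC·BB·BB
    A ↦ CC
  step 1 ⇒ step 2: CCBBBB ⇒ DB·DB·BB·BB·BB·BB
    C ↦ DB

A->CC, B->BB, C->DB, D->DAB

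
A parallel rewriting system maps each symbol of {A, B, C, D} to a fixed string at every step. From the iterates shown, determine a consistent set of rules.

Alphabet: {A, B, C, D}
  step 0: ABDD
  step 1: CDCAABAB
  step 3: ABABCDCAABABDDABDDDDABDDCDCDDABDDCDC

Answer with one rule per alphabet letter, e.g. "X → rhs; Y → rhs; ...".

  step 0 ⇒ step 1: ABDD ⇒ CDC·A·AB·AB
    A ↦ CDC
    B ↦ A
    D ↦ AB
    C ↦ DD  (constrained at step 1)

A->CDC, B->A, C->DD, D->AB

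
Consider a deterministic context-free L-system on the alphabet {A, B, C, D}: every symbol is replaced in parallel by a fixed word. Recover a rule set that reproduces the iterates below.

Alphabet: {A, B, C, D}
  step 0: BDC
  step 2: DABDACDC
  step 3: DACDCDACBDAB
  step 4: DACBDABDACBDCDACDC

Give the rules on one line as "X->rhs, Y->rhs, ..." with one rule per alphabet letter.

  step 3 ⇒ step 4: DACDCDACBDAB ⇒ DA·C·B·DA·B·DA·C·B·DC·DA·C·DC
    A ↦ C
    B ↦ DC
    C ↦ B
    D ↦ DA

A->C, B->DC, C->B, D->DA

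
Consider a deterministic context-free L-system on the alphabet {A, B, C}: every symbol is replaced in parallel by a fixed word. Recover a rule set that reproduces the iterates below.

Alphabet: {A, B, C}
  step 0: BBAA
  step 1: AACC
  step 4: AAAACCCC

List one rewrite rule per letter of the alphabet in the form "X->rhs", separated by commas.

  step 0 ⇒ step 1: BBAA ⇒ A·A·C·C
    A ↦ C
    B ↦ A
    C ↦ BB  (constrained at step 1)

A->C, B->A, C->BB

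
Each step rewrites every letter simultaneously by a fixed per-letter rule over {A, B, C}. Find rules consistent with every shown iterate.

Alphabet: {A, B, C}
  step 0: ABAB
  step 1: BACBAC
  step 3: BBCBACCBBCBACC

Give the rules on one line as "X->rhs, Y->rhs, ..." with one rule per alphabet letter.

A->BA, B->C, C->BB

  step 0 ⇒ step 1: ABAB ⇒ BA·C·BA·C
    A ↦ BA
    B ↦ C
    C ↦ BB  (constrained at step 1)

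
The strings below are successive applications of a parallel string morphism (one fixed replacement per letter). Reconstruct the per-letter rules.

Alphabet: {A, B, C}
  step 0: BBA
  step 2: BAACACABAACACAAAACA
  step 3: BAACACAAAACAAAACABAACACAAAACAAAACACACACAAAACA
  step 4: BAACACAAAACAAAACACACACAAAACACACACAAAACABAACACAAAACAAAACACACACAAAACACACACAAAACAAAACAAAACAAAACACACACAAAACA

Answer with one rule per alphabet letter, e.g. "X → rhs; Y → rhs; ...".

A->CA, B->BAA, C->AAA

  step 3 ⇒ step 4: BAACACAAAACAAAACABAACACAAAACAAAACACACACAAAACA ⇒ BAA·CA·CA·AAA·CA·AAA·CA·CA·CA·CA·AAA·CA·CA·CA·CA·AAA·CA·BAA·CA·CA·AAA·CA·AAA·CA·CA·CA·CA·AAA·CA·CA·CA·CA·AAA·CA·AAA·CA·AAA·CA·AAA·CA·CA·CA·CA·AAA·CA
    A ↦ CA
    B ↦ BAA
    C ↦ AAA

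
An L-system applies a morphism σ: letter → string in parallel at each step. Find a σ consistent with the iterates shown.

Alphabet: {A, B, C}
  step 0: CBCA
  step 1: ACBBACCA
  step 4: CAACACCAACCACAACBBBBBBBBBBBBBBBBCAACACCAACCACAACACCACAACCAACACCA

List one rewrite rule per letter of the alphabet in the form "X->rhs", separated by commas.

A->CA, B->BB, C->AC

  step 0 ⇒ step 1: CBCA ⇒ AC·BB·AC·CA
    A ↦ CA
    B ↦ BB
    C ↦ AC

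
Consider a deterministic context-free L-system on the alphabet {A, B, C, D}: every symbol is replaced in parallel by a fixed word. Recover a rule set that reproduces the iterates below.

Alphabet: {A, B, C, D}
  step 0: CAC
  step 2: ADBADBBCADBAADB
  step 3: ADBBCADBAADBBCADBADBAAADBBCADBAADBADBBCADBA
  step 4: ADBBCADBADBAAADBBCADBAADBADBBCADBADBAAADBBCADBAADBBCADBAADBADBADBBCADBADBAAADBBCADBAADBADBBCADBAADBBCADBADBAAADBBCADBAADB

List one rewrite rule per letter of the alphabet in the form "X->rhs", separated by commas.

  step 3 ⇒ step 4: ADBBCADBAADBBCADBADBAAADBBCADBAADBADBBCADBA ⇒ ADB·BCA·DBA·DBA·A·ADB·BCA·DBA·ADB·ADB·BCA·DBA·DBA·A·ADB·BCA·DBA·ADB·BCA·DBA·ADB·ADB·ADB·BCA·DBA·DBA·A·ADB·BCA·DBA·ADB·ADB·BCA·DBA·ADB·BCA·DBA·DBA·A·ADB·BCA·DBA·ADB
    A ↦ ADB
    B ↦ DBA
    C ↦ A
    D ↦ BCA

A->ADB, B->DBA, C->A, D->BCA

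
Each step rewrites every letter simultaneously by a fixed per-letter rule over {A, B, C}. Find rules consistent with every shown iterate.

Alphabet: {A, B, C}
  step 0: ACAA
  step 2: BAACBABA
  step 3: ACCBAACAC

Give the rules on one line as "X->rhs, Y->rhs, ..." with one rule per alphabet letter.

A->C, B->A, C->BA

  step 2 ⇒ step 3: BAACBABA ⇒ A·C·C·BA·A·C·A·C
    A ↦ C
    B ↦ A
    C ↦ BA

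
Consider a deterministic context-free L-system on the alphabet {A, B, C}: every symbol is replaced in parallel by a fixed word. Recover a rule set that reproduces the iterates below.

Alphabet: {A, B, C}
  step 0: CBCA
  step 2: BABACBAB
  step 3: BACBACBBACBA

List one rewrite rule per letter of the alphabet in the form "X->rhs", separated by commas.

  step 2 ⇒ step 3: BABACBAB ⇒ BA·C·BA·C·B·BA·C·BA
    A ↦ C
    B ↦ BA
    C ↦ B

A->C, B->BA, C->B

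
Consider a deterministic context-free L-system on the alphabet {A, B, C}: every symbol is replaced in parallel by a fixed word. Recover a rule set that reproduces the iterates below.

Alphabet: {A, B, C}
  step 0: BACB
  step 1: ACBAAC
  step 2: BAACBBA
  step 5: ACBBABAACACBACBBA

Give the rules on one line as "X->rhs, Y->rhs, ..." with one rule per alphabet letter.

A->B, B->AC, C->A

  step 1 ⇒ step 2: ACBAAC ⇒ B·A·AC·B·B·A
    A ↦ B
    B ↦ AC
    C ↦ A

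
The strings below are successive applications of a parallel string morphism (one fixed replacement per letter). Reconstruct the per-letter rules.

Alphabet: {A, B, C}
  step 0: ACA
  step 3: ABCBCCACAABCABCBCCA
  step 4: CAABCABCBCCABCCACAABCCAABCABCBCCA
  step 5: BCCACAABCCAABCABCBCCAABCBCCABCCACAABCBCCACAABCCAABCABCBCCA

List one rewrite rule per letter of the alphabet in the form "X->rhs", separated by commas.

A->CA, B->A, C->BC

  step 4 ⇒ step 5: CAABCABCBCCABCCACAABCCAABCABCBCCA ⇒ BC·CA·CA·A·BC·CA·A·BC·A·BC·BC·CA·A·BC·BC·CA·BC·CA·CA·A·BC·BC·CA·CA·A·BC·CA·A·BC·A·BC·BC·CA
    A ↦ CA
    B ↦ A
    C ↦ BC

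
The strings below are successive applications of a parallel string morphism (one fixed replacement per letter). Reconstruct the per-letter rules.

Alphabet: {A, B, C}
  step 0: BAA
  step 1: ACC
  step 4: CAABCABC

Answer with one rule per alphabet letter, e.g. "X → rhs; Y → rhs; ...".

  step 0 ⇒ step 1: BAA ⇒ A·C·C
    A ↦ C
    B ↦ A
    C ↦ AB  (constrained at step 1)

A->C, B->A, C->AB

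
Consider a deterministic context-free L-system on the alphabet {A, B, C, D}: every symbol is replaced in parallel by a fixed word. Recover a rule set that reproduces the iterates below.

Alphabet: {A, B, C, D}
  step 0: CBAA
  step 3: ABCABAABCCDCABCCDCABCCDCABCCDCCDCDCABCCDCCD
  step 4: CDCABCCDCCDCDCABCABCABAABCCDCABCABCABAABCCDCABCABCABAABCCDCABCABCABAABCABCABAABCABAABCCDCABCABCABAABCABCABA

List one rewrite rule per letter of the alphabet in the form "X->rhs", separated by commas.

A->CD, B->C, C->ABC, D->ABA

  step 3 ⇒ step 4: ABCABAABCCDCABCCDCABCCDCABCCDCCDCDCABCCDCCD ⇒ CD·C·ABC·CD·C·CD·CD·C·ABC·ABC·ABA·ABC·CD·C·ABC·ABC·ABA·ABC·CD·C·ABC·ABC·ABA·ABC·CD·C·ABC·ABC·ABA·ABC·ABC·ABA·ABC·ABA·ABC·CD·C·ABC·ABC·ABA·ABC·ABC·ABA
    A ↦ CD
    B ↦ C
    C ↦ ABC
    D ↦ ABA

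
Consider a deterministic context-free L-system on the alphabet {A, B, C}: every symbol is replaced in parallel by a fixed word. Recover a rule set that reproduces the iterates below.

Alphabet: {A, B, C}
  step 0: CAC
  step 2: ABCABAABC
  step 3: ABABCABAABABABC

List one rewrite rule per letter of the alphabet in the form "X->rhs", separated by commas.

A->AB, B->A, C->BC

  step 2 ⇒ step 3: ABCABAABC ⇒ AB·A·BC·AB·A·AB·AB·A·BC
    A ↦ AB
    B ↦ A
    C ↦ BC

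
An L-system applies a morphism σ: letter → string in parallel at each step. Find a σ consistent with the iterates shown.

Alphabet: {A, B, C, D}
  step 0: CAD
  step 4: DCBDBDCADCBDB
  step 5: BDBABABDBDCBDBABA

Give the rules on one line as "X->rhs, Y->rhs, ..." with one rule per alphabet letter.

A->DC, B->A, C->DB, D->B

  step 4 ⇒ step 5: DCBDBDCADCBDB ⇒ B·DB·A·B·A·B·DB·DC·B·DB·A·B·A
    A ↦ DC
    B ↦ A
    C ↦ DB
    D ↦ B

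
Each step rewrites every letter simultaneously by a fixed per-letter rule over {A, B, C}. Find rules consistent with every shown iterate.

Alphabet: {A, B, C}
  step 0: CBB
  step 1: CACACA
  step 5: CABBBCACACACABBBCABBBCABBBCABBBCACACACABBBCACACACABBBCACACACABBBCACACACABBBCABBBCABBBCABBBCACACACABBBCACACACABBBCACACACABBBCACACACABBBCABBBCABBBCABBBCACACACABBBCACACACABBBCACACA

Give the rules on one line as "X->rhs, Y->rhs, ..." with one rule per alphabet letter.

A->BBB, B->CA, C->CA

  step 0 ⇒ step 1: CBB ⇒ CA·CA·CA
    B ↦ CA
    C ↦ CA
    A ↦ BBB  (constrained at step 1)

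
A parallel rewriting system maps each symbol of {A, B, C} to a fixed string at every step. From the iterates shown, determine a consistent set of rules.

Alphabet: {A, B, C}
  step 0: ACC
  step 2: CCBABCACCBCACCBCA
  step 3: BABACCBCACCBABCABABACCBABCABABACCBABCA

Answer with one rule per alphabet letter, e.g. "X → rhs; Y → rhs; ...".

  step 2 ⇒ step 3: CCBABCACCBCACCBCA ⇒ BA·BA·CC·BCA·CC·BA·BCA·BA·BA·CC·BA·BCA·BA·BA·CC·BA·BCA
    A ↦ BCA
    B ↦ CC
    C ↦ BA

A->BCA, B->CC, C->BA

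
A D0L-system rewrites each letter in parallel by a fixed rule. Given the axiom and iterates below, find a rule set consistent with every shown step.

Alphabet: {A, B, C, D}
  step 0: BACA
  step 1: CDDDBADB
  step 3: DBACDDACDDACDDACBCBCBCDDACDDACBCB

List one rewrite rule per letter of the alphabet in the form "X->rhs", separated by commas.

A->DB, B->CDD, C->A, D->CB

  step 0 ⇒ step 1: BACA ⇒ CDD·DB·A·DB
    A ↦ DB
    B ↦ CDD
    C ↦ A
    D ↦ CB  (constrained at step 1)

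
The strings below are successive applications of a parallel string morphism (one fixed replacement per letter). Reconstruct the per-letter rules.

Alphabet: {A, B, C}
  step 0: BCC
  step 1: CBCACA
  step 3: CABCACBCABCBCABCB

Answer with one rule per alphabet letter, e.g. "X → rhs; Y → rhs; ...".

  step 0 ⇒ step 1: BCC ⇒ CB·CA·CA
    B ↦ CB
    C ↦ CA
    A ↦ B  (constrained at step 1)

A->B, B->CB, C->CA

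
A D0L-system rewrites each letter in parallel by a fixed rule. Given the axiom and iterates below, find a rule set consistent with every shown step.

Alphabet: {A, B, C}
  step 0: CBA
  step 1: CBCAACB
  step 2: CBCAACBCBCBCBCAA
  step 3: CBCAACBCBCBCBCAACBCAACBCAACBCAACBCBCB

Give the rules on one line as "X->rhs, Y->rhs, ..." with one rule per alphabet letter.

A->CB, B->CAA, C->CB

  step 2 ⇒ step 3: CBCAACBCBCBCBCAA ⇒ CB·CAA·CB·CB·CB·CB·CAA·CB·CAA·CB·CAA·CB·CAA·CB·CB·CB
    A ↦ CB
    B ↦ CAA
    C ↦ CB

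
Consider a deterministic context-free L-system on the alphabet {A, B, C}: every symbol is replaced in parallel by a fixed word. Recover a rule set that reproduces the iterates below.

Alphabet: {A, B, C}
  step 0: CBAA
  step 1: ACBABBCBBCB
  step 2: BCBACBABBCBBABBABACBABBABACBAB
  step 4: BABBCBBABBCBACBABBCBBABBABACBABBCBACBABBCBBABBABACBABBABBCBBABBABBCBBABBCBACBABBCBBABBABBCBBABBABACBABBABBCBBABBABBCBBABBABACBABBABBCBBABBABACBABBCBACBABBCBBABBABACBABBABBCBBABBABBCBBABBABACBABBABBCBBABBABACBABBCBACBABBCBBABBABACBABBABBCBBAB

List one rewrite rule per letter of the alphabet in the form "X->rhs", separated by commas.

  step 1 ⇒ step 2: ACBABBCBBCB ⇒ BCB·AC·BAB·BCB·BAB·BAB·AC·BAB·BAB·AC·BAB
    A ↦ BCB
    B ↦ BAB
    C ↦ AC

A->BCB, B->BAB, C->AC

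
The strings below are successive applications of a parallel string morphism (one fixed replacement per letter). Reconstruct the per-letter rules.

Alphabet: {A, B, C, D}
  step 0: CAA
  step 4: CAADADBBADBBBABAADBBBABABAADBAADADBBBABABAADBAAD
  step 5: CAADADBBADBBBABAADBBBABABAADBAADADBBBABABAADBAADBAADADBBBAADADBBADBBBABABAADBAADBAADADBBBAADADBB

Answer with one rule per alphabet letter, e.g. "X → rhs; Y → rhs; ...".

A->AD, B->BA, C->CA, D->BB

  step 4 ⇒ step 5: CAADADBBADBBBABAADBBBABABAADBAADADBBBABABAADBAAD ⇒ CA·AD·AD·BB·AD·BB·BA·BA·AD·BB·BA·BA·BA·AD·BA·AD·AD·BB·BA·BA·BA·AD·BA·AD·BA·AD·AD·BB·BA·AD·AD·BB·AD·BB·BA·BA·BA·AD·BA·AD·BA·AD·AD·BB·BA·AD·AD·BB
    A ↦ AD
    B ↦ BA
    C ↦ CA
    D ↦ BB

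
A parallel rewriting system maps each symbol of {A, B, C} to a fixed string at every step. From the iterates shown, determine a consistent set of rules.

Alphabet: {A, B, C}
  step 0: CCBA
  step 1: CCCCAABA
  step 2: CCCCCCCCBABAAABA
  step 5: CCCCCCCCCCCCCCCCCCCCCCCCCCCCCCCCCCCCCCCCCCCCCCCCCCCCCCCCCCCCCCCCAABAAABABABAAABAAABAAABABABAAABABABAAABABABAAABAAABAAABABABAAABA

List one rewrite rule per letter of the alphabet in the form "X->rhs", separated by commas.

  step 1 ⇒ step 2: CCCCAABA ⇒ CC·CC·CC·CC·BA·BA·AA·BA
    A ↦ BA
    B ↦ AA
    C ↦ CC

A->BA, B->AA, C->CC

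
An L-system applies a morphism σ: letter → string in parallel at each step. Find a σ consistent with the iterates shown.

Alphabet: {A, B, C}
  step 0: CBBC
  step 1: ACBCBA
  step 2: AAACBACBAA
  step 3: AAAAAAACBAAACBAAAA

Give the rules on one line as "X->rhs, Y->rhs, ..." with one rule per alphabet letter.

  step 2 ⇒ step 3: AAACBACBAA ⇒ AA·AA·AA·A·CB·AA·A·CB·AA·AA
    A ↦ AA
    B ↦ CB
    C ↦ A

A->AA, B->CB, C->A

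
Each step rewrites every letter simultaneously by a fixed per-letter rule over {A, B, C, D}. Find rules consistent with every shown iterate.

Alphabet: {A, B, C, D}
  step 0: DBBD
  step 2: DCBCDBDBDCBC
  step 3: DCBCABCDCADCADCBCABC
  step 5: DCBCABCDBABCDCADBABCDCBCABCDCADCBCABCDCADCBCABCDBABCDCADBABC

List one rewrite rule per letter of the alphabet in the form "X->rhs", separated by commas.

A->DB, B->A, C->BC, D->DC

  step 2 ⇒ step 3: DCBCDBDBDCBC ⇒ DC·BC·A·BC·DC·A·DC·A·DC·BC·A·BC
    B ↦ A
    C ↦ BC
    D ↦ DC
    A ↦ DB  (constrained at step 3)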